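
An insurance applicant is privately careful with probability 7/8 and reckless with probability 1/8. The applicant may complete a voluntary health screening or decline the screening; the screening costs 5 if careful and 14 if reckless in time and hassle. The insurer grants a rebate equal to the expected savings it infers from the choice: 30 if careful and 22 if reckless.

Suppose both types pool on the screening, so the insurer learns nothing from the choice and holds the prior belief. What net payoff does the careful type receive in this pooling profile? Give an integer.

24

Pooled rebate = 7/8·30 + 1/8·22 = 29.
careful pays cost 5 for the screening, so net payoff = 29 − 5 = 24.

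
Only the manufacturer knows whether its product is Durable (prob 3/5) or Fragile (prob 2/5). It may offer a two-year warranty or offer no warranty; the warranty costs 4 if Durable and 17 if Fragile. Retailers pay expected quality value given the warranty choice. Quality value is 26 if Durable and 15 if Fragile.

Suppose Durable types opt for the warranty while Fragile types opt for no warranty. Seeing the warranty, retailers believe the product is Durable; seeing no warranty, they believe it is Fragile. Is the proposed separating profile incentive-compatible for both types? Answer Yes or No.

Under these beliefs, the warranty earns price 26 and no warranty earns price 15.
Durable: the warranty nets 26 − 4 = 22; no warranty nets 15. Durable prefers the warranty.
Fragile: the warranty nets 26 − 17 = 9; no warranty nets 15. Fragile prefers no warranty.
Neither type deviates, so the separating profile is an equilibrium.

Yes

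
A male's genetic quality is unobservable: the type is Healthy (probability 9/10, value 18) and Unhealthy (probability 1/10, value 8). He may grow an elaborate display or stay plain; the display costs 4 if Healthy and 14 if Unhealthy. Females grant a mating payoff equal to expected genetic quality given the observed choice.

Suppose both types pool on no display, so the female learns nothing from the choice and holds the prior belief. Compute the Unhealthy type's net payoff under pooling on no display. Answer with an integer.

17

Pooled mating payoff = 9/10·18 + 1/10·8 = 17.
Unhealthy pays no cost for no display, so net payoff = 17.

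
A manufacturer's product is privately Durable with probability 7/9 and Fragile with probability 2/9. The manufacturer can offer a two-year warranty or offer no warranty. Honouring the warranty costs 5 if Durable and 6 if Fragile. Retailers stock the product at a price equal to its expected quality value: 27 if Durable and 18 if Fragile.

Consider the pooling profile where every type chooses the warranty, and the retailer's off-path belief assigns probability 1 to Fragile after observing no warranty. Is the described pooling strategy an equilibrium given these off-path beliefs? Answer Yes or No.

On path, the retailer holds the prior and pays 7/9·27 + 2/9·18 = 25. Off path (no warranty), believing Fragile, it pays 18.
Durable: the warranty nets 25 − 5 = 20; no warranty nets 18. Durable stays.
Fragile: the warranty nets 25 − 6 = 19; no warranty nets 18. Fragile stays.
No type deviates, so pooling is sustained.

Yes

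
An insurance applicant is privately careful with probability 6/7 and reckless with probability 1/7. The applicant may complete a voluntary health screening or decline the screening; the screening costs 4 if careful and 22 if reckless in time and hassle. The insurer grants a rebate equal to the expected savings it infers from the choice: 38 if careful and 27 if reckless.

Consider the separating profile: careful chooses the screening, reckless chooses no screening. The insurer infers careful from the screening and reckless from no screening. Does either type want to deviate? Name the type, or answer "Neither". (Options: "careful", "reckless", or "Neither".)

The screening pays 38; no screening pays 27.
careful: assigned the screening, nets 38 − 4 = 34; deviating to no screening nets 27.
reckless: assigned no screening, nets 27; deviating to the screening nets 38 − 22 = 16.
Both types strictly prefer their assigned action; no profitable deviation.

Neither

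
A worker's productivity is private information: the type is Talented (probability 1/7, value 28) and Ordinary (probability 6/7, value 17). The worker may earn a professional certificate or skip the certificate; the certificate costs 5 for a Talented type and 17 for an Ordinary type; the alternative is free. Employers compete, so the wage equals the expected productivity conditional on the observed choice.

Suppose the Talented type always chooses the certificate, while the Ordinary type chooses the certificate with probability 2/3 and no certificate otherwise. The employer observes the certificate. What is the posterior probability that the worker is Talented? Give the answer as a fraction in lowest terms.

P(the certificate) = (1/7)·1 + (6/7)·(2/3) = 5/7.
By Bayes' rule, P(Talented | the certificate) = (1/7) / (5/7) = 1/5.

1/5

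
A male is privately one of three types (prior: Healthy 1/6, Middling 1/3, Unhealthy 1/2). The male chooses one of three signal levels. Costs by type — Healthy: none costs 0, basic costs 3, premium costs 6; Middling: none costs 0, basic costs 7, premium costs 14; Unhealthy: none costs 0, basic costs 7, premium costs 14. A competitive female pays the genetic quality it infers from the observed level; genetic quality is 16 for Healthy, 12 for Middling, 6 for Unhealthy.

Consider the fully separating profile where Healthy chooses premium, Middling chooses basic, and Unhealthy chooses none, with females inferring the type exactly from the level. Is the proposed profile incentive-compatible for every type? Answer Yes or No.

Separating mating payoffs: premium → 16, basic → 12, none → 6.
Healthy (assigned premium): none: 6 − 0 = 6; basic: 12 − 3 = 9; premium: 16 − 6 = 10. Healthy stays.
Middling (assigned basic): none: 6 − 0 = 6; basic: 12 − 7 = 5; premium: 16 − 14 = 2. Middling prefers none.
Unhealthy (assigned none): none: 6 − 0 = 6; basic: 12 − 7 = 5; premium: 16 − 14 = 2. Unhealthy stays.
At least one type deviates; the separating profile fails.

No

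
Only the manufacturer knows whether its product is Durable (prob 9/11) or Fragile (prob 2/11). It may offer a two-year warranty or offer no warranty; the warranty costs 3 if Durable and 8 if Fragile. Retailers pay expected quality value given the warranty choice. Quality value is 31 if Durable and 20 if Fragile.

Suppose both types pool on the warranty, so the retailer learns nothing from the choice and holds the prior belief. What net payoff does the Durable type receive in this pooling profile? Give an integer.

26

Pooled price = 9/11·31 + 2/11·20 = 29.
Durable pays cost 3 for the warranty, so net payoff = 29 − 3 = 26.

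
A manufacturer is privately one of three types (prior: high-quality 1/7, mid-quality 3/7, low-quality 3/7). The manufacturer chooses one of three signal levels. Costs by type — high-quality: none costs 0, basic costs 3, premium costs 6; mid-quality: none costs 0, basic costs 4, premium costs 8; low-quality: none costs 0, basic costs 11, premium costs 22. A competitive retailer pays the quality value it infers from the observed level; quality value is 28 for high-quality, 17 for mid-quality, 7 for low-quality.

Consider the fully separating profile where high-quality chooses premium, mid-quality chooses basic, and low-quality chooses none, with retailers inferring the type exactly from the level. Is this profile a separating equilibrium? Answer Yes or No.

Separating prices: premium → 28, basic → 17, none → 7.
high-quality (assigned premium): none: 7 − 0 = 7; basic: 17 − 3 = 14; premium: 28 − 6 = 22. high-quality stays.
mid-quality (assigned basic): none: 7 − 0 = 7; basic: 17 − 4 = 13; premium: 28 − 8 = 20. mid-quality prefers premium.
low-quality (assigned none): none: 7 − 0 = 7; basic: 17 − 11 = 6; premium: 28 − 22 = 6. low-quality stays.
At least one type deviates; the separating profile fails.

No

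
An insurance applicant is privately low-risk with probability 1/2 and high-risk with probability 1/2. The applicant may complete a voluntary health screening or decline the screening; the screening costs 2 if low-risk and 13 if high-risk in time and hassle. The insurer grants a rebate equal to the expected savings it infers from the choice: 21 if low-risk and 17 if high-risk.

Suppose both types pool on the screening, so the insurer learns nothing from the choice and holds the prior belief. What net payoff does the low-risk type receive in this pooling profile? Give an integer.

17

Pooled rebate = 1/2·21 + 1/2·17 = 19.
low-risk pays cost 2 for the screening, so net payoff = 19 − 2 = 17.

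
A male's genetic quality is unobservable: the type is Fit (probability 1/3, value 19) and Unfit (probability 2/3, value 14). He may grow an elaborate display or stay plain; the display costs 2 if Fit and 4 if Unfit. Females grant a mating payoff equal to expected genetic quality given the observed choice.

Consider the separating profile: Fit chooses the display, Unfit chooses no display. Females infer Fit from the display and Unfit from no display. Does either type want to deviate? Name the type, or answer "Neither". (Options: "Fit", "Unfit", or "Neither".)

The display pays 19; no display pays 14.
Fit: assigned the display, nets 19 − 2 = 17; deviating to no display nets 14.
Unfit: assigned no display, nets 14; deviating to the display nets 19 − 4 = 15.
The Unfit type gains 1 by deviating.

Unfit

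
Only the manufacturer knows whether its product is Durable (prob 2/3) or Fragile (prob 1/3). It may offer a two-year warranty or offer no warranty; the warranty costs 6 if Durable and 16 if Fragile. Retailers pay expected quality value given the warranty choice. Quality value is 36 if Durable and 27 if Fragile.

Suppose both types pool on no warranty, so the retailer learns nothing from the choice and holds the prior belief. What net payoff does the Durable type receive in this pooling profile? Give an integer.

Pooled price = 2/3·36 + 1/3·27 = 33.
Durable pays no cost for no warranty, so net payoff = 33.

33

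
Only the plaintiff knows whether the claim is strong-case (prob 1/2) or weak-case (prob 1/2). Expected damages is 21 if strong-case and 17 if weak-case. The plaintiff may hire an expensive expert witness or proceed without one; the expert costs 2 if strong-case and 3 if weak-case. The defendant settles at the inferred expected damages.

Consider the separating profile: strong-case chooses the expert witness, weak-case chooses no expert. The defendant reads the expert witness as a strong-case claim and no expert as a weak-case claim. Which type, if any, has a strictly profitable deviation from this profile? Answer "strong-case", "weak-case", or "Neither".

The expert witness pays 21; no expert pays 17.
strong-case: assigned the expert witness, nets 21 − 2 = 19; deviating to no expert nets 17.
weak-case: assigned no expert, nets 17; deviating to the expert witness nets 21 − 3 = 18.
The weak-case type gains 1 by deviating.

weak-case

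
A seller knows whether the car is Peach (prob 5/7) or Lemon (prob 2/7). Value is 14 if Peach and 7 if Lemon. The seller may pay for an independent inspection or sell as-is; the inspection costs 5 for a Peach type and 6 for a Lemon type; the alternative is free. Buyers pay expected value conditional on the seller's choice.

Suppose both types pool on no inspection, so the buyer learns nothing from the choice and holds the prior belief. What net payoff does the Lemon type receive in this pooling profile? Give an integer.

12

Pooled price = 5/7·14 + 2/7·7 = 12.
Lemon pays no cost for no inspection, so net payoff = 12.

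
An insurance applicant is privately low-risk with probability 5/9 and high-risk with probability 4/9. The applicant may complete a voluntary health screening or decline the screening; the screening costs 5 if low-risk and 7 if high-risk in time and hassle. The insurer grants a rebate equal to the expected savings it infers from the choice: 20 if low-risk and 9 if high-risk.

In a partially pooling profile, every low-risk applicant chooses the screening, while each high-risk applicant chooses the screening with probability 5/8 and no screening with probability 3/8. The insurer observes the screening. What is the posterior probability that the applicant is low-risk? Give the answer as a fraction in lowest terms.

2/3

P(the screening) = (5/9)·1 + (4/9)·(5/8) = 5/6.
By Bayes' rule, P(low-risk | the screening) = (5/9) / (5/6) = 2/3.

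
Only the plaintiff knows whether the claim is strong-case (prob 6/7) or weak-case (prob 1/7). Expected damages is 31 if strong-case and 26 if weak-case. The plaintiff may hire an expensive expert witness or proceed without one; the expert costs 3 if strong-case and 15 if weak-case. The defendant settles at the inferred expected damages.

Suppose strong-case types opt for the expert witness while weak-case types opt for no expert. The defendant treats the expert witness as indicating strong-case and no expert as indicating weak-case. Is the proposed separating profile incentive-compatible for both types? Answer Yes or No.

Under these beliefs, the expert witness earns settlement 31 and no expert earns settlement 26.
strong-case: the expert witness nets 31 − 3 = 28; no expert nets 26. strong-case prefers the expert witness.
weak-case: the expert witness nets 31 − 15 = 16; no expert nets 26. weak-case prefers no expert.
Neither type deviates, so the separating profile is an equilibrium.

Yes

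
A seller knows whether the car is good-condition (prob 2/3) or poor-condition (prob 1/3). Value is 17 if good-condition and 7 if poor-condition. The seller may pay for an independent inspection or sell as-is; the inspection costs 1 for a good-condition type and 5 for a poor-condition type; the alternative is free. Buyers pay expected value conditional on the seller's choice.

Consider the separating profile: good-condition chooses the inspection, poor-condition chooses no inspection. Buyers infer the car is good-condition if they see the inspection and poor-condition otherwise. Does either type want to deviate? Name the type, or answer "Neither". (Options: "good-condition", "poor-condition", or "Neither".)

poor-condition

The inspection pays 17; no inspection pays 7.
good-condition: assigned the inspection, nets 17 − 1 = 16; deviating to no inspection nets 7.
poor-condition: assigned no inspection, nets 7; deviating to the inspection nets 17 − 5 = 12.
The poor-condition type gains 5 by deviating.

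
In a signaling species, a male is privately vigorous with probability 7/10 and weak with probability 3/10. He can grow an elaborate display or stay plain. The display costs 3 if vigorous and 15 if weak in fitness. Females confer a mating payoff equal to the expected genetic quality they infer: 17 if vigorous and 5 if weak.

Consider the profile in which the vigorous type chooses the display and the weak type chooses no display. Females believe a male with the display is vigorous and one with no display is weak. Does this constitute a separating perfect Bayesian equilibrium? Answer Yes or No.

Under these beliefs, the display earns mating payoff 17 and no display earns mating payoff 5.
vigorous: the display nets 17 − 3 = 14; no display nets 5. vigorous prefers the display.
weak: the display nets 17 − 15 = 2; no display nets 5. weak prefers no display.
Neither type deviates, so the separating profile is an equilibrium.

Yes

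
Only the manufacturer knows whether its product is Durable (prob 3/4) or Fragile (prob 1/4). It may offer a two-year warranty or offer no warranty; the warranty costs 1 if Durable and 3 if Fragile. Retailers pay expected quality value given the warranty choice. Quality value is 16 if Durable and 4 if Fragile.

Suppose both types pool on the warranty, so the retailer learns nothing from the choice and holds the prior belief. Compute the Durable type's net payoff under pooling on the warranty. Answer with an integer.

Pooled price = 3/4·16 + 1/4·4 = 13.
Durable pays cost 1 for the warranty, so net payoff = 13 − 1 = 12.

12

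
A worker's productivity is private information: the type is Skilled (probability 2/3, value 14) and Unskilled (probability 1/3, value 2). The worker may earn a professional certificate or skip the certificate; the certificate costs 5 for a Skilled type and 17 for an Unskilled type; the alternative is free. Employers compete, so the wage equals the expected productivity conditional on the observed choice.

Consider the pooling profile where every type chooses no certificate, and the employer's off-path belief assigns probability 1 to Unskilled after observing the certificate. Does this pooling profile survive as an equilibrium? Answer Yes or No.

Yes

On path, the employer holds the prior and pays 2/3·14 + 1/3·2 = 10. Off path (the certificate), believing Unskilled, it pays 2.
Skilled: no certificate nets 10; the certificate nets 2 − 5 = -3. Skilled stays.
Unskilled: no certificate nets 10; the certificate nets 2 − 17 = -15. Unskilled stays.
No type deviates, so pooling is sustained.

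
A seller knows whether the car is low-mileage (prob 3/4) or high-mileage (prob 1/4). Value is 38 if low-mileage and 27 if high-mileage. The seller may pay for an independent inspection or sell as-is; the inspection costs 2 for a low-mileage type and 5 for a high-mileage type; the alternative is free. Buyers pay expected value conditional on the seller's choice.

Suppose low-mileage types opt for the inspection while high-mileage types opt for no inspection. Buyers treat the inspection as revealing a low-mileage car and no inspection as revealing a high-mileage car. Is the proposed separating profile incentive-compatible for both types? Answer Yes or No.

Under these beliefs, the inspection earns price 38 and no inspection earns price 27.
low-mileage: the inspection nets 38 − 2 = 36; no inspection nets 27. low-mileage prefers the inspection.
high-mileage: the inspection nets 38 − 5 = 33; no inspection nets 27. high-mileage would deviate to the inspection.
high-mileage has a profitable deviation, so the profile is not an equilibrium.

No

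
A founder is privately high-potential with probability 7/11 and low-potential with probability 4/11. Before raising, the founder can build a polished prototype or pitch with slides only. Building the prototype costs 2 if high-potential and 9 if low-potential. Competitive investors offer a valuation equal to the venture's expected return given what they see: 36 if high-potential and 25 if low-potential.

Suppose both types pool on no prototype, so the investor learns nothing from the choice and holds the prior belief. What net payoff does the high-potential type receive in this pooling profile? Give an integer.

32

Pooled valuation = 7/11·36 + 4/11·25 = 32.
high-potential pays no cost for no prototype, so net payoff = 32.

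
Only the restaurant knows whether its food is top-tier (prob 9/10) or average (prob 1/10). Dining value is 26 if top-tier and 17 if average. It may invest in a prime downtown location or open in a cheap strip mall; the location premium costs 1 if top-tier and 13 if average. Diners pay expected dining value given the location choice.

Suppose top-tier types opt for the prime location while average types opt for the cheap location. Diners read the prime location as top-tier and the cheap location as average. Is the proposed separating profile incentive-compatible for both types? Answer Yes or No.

Under these beliefs, the prime location earns price premium 26 and the cheap location earns price premium 17.
top-tier: the prime location nets 26 − 1 = 25; the cheap location nets 17. top-tier prefers the prime location.
average: the prime location nets 26 − 13 = 13; the cheap location nets 17. average prefers the cheap location.
Neither type deviates, so the separating profile is an equilibrium.

Yes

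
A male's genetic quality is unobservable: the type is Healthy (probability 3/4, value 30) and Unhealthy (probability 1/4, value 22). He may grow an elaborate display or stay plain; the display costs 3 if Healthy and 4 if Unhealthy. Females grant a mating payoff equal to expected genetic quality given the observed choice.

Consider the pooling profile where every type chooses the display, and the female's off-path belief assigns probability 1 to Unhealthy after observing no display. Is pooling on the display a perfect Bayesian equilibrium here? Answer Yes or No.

On path, the female holds the prior and pays 3/4·30 + 1/4·22 = 28. Off path (no display), believing Unhealthy, it pays 22.
Healthy: the display nets 28 − 3 = 25; no display nets 22. Healthy stays.
Unhealthy: the display nets 28 − 4 = 24; no display nets 22. Unhealthy stays.
No type deviates, so pooling is sustained.

Yes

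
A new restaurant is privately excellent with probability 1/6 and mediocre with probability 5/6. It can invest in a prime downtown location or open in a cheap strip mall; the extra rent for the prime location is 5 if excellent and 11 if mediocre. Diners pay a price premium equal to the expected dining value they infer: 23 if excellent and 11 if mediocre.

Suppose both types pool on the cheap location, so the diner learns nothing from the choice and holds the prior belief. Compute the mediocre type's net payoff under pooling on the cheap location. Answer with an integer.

Pooled price premium = 1/6·23 + 5/6·11 = 13.
mediocre pays no cost for the cheap location, so net payoff = 13.

13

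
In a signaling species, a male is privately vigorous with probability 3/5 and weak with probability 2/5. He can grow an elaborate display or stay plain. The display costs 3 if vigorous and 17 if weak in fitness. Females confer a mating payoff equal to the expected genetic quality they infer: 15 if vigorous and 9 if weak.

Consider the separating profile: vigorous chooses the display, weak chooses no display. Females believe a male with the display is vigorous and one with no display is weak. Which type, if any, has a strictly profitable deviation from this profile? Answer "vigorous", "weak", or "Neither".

The display pays 15; no display pays 9.
vigorous: assigned the display, nets 15 − 3 = 12; deviating to no display nets 9.
weak: assigned no display, nets 9; deviating to the display nets 15 − 17 = -2.
Both types strictly prefer their assigned action; no profitable deviation.

Neither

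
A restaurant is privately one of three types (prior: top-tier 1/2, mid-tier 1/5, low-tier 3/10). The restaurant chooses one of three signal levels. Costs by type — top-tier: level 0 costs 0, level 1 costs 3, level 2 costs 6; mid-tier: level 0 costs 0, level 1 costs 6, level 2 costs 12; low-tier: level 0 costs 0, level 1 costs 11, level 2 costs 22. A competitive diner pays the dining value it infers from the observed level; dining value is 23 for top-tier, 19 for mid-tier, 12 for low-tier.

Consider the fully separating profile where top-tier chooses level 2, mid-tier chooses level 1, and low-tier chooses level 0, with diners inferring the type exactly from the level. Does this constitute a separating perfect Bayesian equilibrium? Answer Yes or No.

Yes

Separating price premiums: level 2 → 23, level 1 → 19, level 0 → 12.
top-tier (assigned level 2): level 0: 12 − 0 = 12; level 1: 19 − 3 = 16; level 2: 23 − 6 = 17. top-tier stays.
mid-tier (assigned level 1): level 0: 12 − 0 = 12; level 1: 19 − 6 = 13; level 2: 23 − 12 = 11. mid-tier stays.
low-tier (assigned level 0): level 0: 12 − 0 = 12; level 1: 19 − 11 = 8; level 2: 23 − 22 = 1. low-tier stays.
Every type prefers its assigned level; separation holds.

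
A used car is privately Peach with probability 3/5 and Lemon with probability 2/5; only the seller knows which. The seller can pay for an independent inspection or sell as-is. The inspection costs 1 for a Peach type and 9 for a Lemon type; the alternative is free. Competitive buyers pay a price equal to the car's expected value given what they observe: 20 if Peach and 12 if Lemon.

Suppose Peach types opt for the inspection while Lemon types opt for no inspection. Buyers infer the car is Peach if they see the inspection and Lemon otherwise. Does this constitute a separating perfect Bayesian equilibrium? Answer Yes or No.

Under these beliefs, the inspection earns price 20 and no inspection earns price 12.
Peach: the inspection nets 20 − 1 = 19; no inspection nets 12. Peach prefers the inspection.
Lemon: the inspection nets 20 − 9 = 11; no inspection nets 12. Lemon prefers no inspection.
Neither type deviates, so the separating profile is an equilibrium.

Yes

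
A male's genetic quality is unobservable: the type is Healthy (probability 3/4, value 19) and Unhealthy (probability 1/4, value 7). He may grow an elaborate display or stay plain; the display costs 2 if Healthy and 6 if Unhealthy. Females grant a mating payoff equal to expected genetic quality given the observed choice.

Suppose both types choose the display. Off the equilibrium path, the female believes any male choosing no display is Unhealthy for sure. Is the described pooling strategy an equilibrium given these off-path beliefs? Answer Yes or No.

On path, the female holds the prior and pays 3/4·19 + 1/4·7 = 16. Off path (no display), believing Unhealthy, it pays 7.
Healthy: the display nets 16 − 2 = 14; no display nets 7. Healthy stays.
Unhealthy: the display nets 16 − 6 = 10; no display nets 7. Unhealthy stays.
No type deviates, so pooling is sustained.

Yes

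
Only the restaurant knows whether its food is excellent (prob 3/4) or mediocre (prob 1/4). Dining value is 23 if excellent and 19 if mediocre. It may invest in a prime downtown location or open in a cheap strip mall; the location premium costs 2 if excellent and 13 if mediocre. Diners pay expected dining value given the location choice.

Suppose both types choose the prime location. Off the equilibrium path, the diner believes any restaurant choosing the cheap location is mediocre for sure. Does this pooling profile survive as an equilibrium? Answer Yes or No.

On path, the diner holds the prior and pays 3/4·23 + 1/4·19 = 22. Off path (the cheap location), believing mediocre, it pays 19.
excellent: the prime location nets 22 − 2 = 20; the cheap location nets 19. excellent stays.
mediocre: the prime location nets 22 − 13 = 9; the cheap location nets 19. mediocre would deviate.
A type deviates, so pooling fails.

No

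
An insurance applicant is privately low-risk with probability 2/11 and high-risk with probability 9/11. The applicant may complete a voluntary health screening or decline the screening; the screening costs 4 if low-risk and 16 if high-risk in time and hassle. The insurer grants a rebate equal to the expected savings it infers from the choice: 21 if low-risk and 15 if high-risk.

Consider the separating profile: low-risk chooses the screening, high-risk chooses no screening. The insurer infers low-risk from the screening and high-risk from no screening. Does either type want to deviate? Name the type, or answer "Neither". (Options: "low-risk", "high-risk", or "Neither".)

Neither

The screening pays 21; no screening pays 15.
low-risk: assigned the screening, nets 21 − 4 = 17; deviating to no screening nets 15.
high-risk: assigned no screening, nets 15; deviating to the screening nets 21 − 16 = 5.
Both types strictly prefer their assigned action; no profitable deviation.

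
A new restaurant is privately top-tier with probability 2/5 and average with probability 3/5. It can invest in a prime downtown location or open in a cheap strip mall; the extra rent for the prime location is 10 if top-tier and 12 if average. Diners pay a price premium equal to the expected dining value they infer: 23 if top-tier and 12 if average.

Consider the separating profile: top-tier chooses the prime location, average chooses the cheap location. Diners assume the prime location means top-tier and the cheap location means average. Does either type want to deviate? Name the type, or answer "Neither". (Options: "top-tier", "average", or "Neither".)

The prime location pays 23; the cheap location pays 12.
top-tier: assigned the prime location, nets 23 − 10 = 13; deviating to the cheap location nets 12.
average: assigned the cheap location, nets 12; deviating to the prime location nets 23 − 12 = 11.
Both types strictly prefer their assigned action; no profitable deviation.

Neither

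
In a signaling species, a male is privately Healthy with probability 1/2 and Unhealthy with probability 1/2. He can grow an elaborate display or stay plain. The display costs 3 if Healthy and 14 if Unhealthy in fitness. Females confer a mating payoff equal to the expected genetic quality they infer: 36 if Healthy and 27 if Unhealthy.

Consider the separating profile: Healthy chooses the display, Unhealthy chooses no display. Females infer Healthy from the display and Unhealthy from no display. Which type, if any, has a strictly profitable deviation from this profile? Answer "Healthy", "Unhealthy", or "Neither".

The display pays 36; no display pays 27.
Healthy: assigned the display, nets 36 − 3 = 33; deviating to no display nets 27.
Unhealthy: assigned no display, nets 27; deviating to the display nets 36 − 14 = 22.
Both types strictly prefer their assigned action; no profitable deviation.

Neither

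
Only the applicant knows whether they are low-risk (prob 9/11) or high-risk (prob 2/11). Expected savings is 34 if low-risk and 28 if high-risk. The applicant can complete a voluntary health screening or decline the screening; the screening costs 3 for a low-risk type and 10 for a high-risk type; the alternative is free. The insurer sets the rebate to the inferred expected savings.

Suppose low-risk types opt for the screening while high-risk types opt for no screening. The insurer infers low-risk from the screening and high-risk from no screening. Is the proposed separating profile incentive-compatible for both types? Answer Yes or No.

Yes

Under these beliefs, the screening earns rebate 34 and no screening earns rebate 28.
low-risk: the screening nets 34 − 3 = 31; no screening nets 28. low-risk prefers the screening.
high-risk: the screening nets 34 − 10 = 24; no screening nets 28. high-risk prefers no screening.
Neither type deviates, so the separating profile is an equilibrium.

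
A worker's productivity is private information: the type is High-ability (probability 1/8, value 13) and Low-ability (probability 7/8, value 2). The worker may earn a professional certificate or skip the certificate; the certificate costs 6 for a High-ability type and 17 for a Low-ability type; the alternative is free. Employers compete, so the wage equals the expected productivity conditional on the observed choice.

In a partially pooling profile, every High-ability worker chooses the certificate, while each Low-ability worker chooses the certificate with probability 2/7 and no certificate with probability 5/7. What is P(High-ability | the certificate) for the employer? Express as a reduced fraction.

1/3

P(the certificate) = (1/8)·1 + (7/8)·(2/7) = 3/8.
By Bayes' rule, P(High-ability | the certificate) = (1/8) / (3/8) = 1/3.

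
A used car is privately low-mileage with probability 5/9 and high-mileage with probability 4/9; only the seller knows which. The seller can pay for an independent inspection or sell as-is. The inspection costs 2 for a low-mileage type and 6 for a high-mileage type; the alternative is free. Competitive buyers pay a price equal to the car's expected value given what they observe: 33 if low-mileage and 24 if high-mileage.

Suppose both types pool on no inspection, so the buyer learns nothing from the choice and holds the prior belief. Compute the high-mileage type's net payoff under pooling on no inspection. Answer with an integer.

Pooled price = 5/9·33 + 4/9·24 = 29.
high-mileage pays no cost for no inspection, so net payoff = 29.

29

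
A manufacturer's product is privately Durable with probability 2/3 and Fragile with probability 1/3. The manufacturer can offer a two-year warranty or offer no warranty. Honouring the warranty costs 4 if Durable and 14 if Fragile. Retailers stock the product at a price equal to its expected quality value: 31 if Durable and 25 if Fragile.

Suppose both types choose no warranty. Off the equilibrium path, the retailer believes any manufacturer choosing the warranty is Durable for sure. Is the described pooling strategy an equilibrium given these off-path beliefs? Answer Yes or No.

Yes

On path, the retailer holds the prior and pays 2/3·31 + 1/3·25 = 29. Off path (the warranty), believing Durable, it pays 31.
Durable: no warranty nets 29; the warranty nets 31 − 4 = 27. Durable stays.
Fragile: no warranty nets 29; the warranty nets 31 − 14 = 17. Fragile stays.
No type deviates, so pooling is sustained.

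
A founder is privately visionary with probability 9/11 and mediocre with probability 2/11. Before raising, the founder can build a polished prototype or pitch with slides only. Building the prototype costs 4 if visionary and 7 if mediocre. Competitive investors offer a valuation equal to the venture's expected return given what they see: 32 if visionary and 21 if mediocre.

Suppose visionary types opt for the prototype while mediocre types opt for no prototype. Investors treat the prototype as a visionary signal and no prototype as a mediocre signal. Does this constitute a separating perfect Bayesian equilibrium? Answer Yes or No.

Under these beliefs, the prototype earns valuation 32 and no prototype earns valuation 21.
visionary: the prototype nets 32 − 4 = 28; no prototype nets 21. visionary prefers the prototype.
mediocre: the prototype nets 32 − 7 = 25; no prototype nets 21. mediocre would deviate to the prototype.
mediocre has a profitable deviation, so the profile is not an equilibrium.

No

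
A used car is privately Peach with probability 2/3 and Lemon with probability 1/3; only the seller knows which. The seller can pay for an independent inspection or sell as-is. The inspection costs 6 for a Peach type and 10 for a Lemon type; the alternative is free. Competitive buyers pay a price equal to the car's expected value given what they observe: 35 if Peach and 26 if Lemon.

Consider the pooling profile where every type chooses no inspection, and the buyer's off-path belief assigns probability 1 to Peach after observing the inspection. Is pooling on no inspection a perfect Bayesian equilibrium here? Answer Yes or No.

On path, the buyer holds the prior and pays 2/3·35 + 1/3·26 = 32. Off path (the inspection), believing Peach, it pays 35.
Peach: no inspection nets 32; the inspection nets 35 − 6 = 29. Peach stays.
Lemon: no inspection nets 32; the inspection nets 35 − 10 = 25. Lemon stays.
No type deviates, so pooling is sustained.

Yes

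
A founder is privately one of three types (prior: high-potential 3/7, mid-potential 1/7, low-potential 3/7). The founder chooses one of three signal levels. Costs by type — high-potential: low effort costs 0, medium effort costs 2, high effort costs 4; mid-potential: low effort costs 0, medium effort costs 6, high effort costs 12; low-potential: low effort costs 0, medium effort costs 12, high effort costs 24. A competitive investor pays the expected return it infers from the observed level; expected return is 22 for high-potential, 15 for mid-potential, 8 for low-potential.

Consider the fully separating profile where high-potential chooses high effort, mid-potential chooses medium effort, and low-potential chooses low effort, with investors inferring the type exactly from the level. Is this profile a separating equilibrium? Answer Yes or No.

No

Separating valuations: high effort → 22, medium effort → 15, low effort → 8.
high-potential (assigned high effort): low effort: 8 − 0 = 8; medium effort: 15 − 2 = 13; high effort: 22 − 4 = 18. high-potential stays.
mid-potential (assigned medium effort): low effort: 8 − 0 = 8; medium effort: 15 − 6 = 9; high effort: 22 − 12 = 10. mid-potential prefers high effort.
low-potential (assigned low effort): low effort: 8 − 0 = 8; medium effort: 15 − 12 = 3; high effort: 22 − 24 = -2. low-potential stays.
At least one type deviates; the separating profile fails.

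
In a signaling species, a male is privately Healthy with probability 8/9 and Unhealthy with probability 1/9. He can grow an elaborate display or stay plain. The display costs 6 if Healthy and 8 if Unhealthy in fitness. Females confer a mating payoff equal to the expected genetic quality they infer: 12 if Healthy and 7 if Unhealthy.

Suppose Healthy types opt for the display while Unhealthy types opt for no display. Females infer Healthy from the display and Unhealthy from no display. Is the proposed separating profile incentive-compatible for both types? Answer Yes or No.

Under these beliefs, the display earns mating payoff 12 and no display earns mating payoff 7.
Healthy: the display nets 12 − 6 = 6; no display nets 7. Healthy would deviate to no display.
Unhealthy: the display nets 12 − 8 = 4; no display nets 7. Unhealthy prefers no display.
Healthy has a profitable deviation, so the profile is not an equilibrium.

No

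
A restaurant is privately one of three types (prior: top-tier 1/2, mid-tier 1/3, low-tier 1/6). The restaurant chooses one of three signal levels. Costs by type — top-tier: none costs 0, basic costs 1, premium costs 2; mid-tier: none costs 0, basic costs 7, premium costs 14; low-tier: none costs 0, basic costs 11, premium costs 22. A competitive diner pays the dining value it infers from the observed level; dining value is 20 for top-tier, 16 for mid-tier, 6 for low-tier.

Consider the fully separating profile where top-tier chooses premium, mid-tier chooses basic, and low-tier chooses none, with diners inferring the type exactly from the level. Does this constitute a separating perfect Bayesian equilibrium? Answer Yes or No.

Yes

Separating price premiums: premium → 20, basic → 16, none → 6.
top-tier (assigned premium): none: 6 − 0 = 6; basic: 16 − 1 = 15; premium: 20 − 2 = 18. top-tier stays.
mid-tier (assigned basic): none: 6 − 0 = 6; basic: 16 − 7 = 9; premium: 20 − 14 = 6. mid-tier stays.
low-tier (assigned none): none: 6 − 0 = 6; basic: 16 − 11 = 5; premium: 20 − 22 = -2. low-tier stays.
Every type prefers its assigned level; separation holds.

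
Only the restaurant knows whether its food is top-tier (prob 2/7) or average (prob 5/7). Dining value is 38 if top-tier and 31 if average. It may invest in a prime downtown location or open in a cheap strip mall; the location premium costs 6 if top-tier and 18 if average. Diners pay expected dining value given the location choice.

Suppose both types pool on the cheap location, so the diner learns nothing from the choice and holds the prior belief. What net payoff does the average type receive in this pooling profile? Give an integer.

33

Pooled price premium = 2/7·38 + 5/7·31 = 33.
average pays no cost for the cheap location, so net payoff = 33.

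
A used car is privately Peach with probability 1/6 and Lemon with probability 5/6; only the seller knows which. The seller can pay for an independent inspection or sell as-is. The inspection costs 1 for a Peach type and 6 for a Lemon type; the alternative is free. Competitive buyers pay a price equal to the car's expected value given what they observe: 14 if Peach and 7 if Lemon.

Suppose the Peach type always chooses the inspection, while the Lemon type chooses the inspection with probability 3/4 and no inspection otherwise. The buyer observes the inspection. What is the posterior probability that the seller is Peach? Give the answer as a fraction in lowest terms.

P(the inspection) = (1/6)·1 + (5/6)·(3/4) = 19/24.
By Bayes' rule, P(Peach | the inspection) = (1/6) / (19/24) = 4/19.

4/19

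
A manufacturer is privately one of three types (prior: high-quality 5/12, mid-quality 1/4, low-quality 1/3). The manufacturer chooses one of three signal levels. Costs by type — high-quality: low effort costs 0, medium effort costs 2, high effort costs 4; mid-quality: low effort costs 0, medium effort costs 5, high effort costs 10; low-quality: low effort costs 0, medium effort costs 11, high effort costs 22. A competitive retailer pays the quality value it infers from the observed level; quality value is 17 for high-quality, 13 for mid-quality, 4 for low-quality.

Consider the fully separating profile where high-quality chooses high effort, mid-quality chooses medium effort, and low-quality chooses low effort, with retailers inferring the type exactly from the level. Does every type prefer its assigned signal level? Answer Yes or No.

Yes

Separating prices: high effort → 17, medium effort → 13, low effort → 4.
high-quality (assigned high effort): low effort: 4 − 0 = 4; medium effort: 13 − 2 = 11; high effort: 17 − 4 = 13. high-quality stays.
mid-quality (assigned medium effort): low effort: 4 − 0 = 4; medium effort: 13 − 5 = 8; high effort: 17 − 10 = 7. mid-quality stays.
low-quality (assigned low effort): low effort: 4 − 0 = 4; medium effort: 13 − 11 = 2; high effort: 17 − 22 = -5. low-quality stays.
Every type prefers its assigned level; separation holds.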